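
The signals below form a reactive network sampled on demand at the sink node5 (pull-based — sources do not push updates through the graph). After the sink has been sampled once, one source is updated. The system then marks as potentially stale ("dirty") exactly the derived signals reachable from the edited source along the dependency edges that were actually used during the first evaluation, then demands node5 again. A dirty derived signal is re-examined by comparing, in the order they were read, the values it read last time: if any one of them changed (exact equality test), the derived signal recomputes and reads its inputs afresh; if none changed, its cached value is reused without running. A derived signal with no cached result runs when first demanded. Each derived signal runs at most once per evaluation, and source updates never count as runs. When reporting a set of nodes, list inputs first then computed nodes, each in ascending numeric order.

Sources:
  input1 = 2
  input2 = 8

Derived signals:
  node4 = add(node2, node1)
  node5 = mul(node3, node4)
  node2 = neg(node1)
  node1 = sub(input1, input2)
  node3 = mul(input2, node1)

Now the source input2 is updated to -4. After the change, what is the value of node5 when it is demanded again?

Initial pass — values computed on the first demand:
  node1 = sub(2, 8) = -6
  node2 = neg(-6) = 6
  node3 = mul(8, -6) = -48
  node4 = add(6, -6) = 0
  node5 = mul(-48, 0) = 0

Second demand — change propagation:
  node1: re-runs because input2 8->-4; new result 6.
  node2: re-runs because node1 -6->6; new result -6.
  node3: re-runs because input2 8->-4; node1 -6->6; new result -24.
  node4: re-runs because node2 6->-6; node1 -6->6; new result 0 (unchanged).
  node5: re-runs because node3 -48->-24; new result 0 (unchanged).

node5 now evaluates to 0.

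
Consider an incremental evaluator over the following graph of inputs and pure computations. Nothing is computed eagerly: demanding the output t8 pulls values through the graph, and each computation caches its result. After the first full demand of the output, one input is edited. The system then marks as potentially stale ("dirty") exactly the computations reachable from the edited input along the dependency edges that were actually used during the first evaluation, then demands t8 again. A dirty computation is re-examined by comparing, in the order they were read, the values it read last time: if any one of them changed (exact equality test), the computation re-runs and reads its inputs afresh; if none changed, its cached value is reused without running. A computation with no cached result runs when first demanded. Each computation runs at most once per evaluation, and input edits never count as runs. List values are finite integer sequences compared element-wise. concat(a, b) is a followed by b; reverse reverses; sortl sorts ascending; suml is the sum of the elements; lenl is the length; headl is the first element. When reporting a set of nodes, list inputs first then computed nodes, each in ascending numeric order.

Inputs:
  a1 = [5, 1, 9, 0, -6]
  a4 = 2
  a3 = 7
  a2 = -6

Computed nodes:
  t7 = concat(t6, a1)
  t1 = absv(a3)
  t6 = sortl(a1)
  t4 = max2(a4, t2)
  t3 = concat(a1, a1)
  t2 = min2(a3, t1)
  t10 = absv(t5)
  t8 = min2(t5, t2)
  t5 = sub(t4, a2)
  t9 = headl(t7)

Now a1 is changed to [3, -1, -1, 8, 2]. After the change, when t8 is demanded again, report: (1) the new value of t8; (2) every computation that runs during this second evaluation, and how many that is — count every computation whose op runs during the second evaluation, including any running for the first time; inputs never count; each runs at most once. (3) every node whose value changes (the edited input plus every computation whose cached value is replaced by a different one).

Initial pass — values computed on the first demand:
  t1 = absv(7) = 7
  t2 = min2(7, 7) = 7
  t4 = max2(2, 7) = 7
  t5 = sub(7, -6) = 13
  t8 = min2(13, 7) = 7

Second demand — change propagation:
  no demanded computation ever read a1, so the edit dirties nothing and nothing runs.

The important point: nothing the output needs ever reads a1, so the edit is invisible to it.

t8 now evaluates to 7.
Run set: none (0 run).
Changed values: a1.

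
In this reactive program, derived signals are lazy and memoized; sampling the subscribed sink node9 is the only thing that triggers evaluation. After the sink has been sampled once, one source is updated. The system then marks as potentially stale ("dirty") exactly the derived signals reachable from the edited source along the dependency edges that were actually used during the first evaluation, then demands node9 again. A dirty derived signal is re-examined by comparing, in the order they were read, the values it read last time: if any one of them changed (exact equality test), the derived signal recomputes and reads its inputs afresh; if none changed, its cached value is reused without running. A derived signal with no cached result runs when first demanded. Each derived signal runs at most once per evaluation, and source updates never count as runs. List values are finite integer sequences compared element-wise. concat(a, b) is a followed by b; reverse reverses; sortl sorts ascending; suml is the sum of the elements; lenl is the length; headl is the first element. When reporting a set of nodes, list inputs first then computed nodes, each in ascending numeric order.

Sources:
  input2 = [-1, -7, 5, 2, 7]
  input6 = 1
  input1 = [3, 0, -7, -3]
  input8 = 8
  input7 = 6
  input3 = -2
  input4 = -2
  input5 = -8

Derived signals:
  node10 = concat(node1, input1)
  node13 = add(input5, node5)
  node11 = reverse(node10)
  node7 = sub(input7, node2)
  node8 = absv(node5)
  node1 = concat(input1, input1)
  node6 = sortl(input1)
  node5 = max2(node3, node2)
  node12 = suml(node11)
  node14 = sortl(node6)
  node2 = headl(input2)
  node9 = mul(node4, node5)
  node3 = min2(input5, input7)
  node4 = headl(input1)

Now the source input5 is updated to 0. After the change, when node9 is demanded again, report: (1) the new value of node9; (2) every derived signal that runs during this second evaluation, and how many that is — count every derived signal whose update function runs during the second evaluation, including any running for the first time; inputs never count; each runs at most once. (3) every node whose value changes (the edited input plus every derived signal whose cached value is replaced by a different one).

Demanding node9 again yields 0.
3 derived signals run: node3, node5, node9.
The nodes whose values change: input5, node3, node5, node9.

First demand of the output computes:
  node2 = headl([-1, -7, 5, 2, 7]) = -1
  node3 = min2(-8, 6) = -8
  node4 = headl([3, 0, -7, -3]) = 3
  node5 = max2(-8, -1) = -1
  node9 = mul(3, -1) = -3

After the edit, cleaning proceeds:
  node3: a read changed (input5 -8->0) — executes, giving 0.
  node5: a read changed (node3 -8->0) — executes, giving 0.
  node9: a read changed (node5 -1->0) — executes, giving 0.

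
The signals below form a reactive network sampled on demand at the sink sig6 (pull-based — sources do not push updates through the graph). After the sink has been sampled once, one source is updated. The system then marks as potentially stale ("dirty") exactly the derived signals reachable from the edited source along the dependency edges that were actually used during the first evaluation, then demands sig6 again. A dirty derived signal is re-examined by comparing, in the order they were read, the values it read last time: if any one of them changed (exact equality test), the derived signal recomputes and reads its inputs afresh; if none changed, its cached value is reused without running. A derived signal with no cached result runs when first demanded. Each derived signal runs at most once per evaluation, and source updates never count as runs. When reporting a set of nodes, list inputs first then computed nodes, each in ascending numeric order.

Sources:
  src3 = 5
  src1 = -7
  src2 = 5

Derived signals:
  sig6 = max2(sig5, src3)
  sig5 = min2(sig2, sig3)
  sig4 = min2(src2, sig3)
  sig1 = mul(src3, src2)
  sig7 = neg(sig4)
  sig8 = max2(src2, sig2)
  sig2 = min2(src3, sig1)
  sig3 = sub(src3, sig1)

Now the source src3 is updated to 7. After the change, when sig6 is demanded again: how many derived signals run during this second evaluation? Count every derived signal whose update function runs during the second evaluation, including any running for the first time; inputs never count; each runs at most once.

Run set: sig1, sig2, sig3, sig5, sig6 (5 run).

Initial pass — values computed on the first demand:
  sig1 = mul(5, 5) = 25
  sig2 = min2(5, 25) = 5
  sig3 = sub(5, 25) = -20
  sig5 = min2(5, -20) = -20
  sig6 = max2(-20, 5) = 5

Second demand — change propagation:
  sig1: re-runs because src3 5->7; new result 35.
  sig2: re-runs because src3 5->7; sig1 25->35; new result 7.
  sig3: re-runs because src3 5->7; sig1 25->35; new result -28.
  sig5: re-runs because sig2 5->7; sig3 -20->-28; new result -28.
  sig6: re-runs because sig5 -20->-28; src3 5->7; new result 7.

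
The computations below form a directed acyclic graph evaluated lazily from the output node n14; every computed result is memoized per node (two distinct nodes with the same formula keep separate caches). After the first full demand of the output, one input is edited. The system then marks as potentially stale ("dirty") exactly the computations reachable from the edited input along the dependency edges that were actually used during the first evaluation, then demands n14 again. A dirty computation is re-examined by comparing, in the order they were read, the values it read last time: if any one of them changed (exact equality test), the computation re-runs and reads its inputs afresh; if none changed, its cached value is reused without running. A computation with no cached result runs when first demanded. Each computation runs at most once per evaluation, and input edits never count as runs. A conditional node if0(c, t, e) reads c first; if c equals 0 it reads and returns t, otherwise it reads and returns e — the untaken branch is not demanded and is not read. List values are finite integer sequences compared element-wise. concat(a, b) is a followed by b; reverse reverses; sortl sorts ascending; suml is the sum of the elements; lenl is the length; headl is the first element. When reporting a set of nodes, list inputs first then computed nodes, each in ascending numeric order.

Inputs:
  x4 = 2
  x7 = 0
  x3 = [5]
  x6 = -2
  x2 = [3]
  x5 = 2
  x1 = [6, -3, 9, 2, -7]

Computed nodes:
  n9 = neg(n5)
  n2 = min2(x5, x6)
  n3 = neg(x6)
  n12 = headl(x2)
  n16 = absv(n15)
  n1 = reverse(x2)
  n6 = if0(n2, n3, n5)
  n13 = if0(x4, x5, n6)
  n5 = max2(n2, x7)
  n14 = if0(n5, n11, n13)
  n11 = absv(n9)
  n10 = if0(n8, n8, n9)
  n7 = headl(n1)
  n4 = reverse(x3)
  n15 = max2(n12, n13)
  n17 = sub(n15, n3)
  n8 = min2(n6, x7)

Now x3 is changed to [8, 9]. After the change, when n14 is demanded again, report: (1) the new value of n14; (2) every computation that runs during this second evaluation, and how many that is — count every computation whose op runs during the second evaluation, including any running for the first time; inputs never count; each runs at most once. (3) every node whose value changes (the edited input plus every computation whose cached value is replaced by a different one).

First demand of the output computes:
  n2 = min2(2, -2) = -2
  n5 = max2(-2, 0) = 0
  n9 = neg(0) = 0
  n11 = absv(0) = 0
  n14 = if0(n5=0 -> then branch n11) = 0

After the edit, cleaning proceeds:
  x3 only reaches undemanded nodes; the second demand re-runs nothing.

Note the shortcut — x3 feeds only undemanded nodes, so no recomputation happens.

Demanding n14 again yields 0.
0 computations run: none.
The nodes whose values change: x3.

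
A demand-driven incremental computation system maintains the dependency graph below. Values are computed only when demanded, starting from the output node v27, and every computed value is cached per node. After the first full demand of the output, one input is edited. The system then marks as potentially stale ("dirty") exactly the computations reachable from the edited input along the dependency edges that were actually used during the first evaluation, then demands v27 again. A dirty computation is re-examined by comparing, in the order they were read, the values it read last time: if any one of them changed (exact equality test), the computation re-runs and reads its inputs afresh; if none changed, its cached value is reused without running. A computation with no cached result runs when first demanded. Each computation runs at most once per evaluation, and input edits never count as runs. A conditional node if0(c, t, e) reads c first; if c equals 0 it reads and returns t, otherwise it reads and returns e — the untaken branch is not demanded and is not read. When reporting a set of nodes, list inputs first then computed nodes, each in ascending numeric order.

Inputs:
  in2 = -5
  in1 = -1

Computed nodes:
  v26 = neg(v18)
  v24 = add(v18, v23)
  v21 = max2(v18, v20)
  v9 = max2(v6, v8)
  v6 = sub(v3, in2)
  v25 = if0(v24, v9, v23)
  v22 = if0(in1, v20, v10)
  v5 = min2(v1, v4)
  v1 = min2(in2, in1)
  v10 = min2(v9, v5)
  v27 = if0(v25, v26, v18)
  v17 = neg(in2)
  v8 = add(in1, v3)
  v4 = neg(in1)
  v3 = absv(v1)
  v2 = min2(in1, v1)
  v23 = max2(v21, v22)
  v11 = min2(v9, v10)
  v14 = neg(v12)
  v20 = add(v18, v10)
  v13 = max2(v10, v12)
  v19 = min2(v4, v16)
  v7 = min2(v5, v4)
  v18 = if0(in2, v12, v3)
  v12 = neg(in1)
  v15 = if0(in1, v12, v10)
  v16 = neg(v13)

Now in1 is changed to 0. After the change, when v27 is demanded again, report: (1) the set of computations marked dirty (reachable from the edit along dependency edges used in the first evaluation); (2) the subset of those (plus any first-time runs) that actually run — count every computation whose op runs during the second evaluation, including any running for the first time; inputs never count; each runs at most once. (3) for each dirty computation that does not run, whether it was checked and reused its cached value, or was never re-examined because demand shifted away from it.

Marked dirty: v1, v3, v4, v5, v6, v8, v9, v10, v18, v20, v21, v22, v23, v24, v25, v27.
Computations that run: v1, v4, v5, v8, v9, v22, v23 — 7 in total.
Checked but reused from cache: v3, v6, v10, v18, v20, v21, v24, v25, v27.
Key observation: the cutoff stops propagation at v3 — its inputs' values are unchanged, so it reuses its cache.

First evaluation (everything demanded from the output):
  v1 = min2(-5, -1) = -5
  v3 = absv(-5) = 5
  v4 = neg(-1) = 1
  v5 = min2(-5, 1) = -5
  v6 = sub(5, -5) = 10
  v8 = add(-1, 5) = 4
  v9 = max2(10, 4) = 10
  v10 = min2(10, -5) = -5
  v18 = if0(in2=-5 -> else branch v3) = 5
  v20 = add(5, -5) = 0
  v21 = max2(5, 0) = 5
  v22 = if0(in1=-1 -> else branch v10) = -5
  v23 = max2(5, -5) = 5
  v24 = add(5, 5) = 10
  v25 = if0(v24=10 -> else branch v23) = 5
  v27 = if0(v25=5 -> else branch v18) = 5

Propagation after the edit:
  v1: runs — in1 -1->0; result -5 (same value as before).
  v3: checked — values it read are unchanged (v1 unchanged); reused cached 5 without running.
  v4: runs — in1 -1->0; result 0.
  v5: runs — v4 1->0; result -5 (same value as before).
  v6: checked — values it read are unchanged (v3 unchanged, in2 unchanged); reused cached 10 without running.
  v8: runs — in1 -1->0; result 5.
  v9: runs — v8 4->5; result 10 (same value as before).
  v10: checked — values it read are unchanged (v9 unchanged, v5 unchanged); reused cached -5 without running.
  v18: checked — values it read are unchanged (in2 unchanged, v3 unchanged); reused cached 5 without running.
  v20: checked — values it read are unchanged (v18 unchanged, v10 unchanged); reused cached 0 without running.
  v21: checked — values it read are unchanged (v18 unchanged, v20 unchanged); reused cached 5 without running.
  v22: runs — in1 -1->0; result 0.
  v23: runs — v22 -5->0; result 5 (same value as before).
  v24: checked — values it read are unchanged (v18 unchanged, v23 unchanged); reused cached 10 without running.
  v25: checked — values it read are unchanged (v24 unchanged, v23 unchanged); reused cached 5 without running.
  v27: checked — values it read are unchanged (v25 unchanged, v18 unchanged); reused cached 5 without running.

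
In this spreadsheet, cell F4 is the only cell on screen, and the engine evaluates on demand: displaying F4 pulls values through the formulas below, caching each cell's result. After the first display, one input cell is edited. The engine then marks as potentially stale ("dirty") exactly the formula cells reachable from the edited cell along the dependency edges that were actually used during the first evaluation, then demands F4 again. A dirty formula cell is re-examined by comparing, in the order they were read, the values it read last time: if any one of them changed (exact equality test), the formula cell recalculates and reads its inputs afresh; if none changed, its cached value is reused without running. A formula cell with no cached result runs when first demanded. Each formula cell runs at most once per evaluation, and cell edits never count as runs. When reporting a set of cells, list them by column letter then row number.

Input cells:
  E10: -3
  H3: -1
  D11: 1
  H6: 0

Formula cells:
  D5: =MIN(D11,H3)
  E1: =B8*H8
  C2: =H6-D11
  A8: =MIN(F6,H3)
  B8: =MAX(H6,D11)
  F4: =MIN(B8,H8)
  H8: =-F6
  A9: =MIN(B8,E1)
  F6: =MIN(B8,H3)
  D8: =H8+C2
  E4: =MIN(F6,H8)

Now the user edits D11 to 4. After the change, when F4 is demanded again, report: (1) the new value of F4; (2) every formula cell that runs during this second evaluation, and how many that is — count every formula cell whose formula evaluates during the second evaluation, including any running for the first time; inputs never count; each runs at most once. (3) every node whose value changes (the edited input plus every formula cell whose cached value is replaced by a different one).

Initial pass — values computed on the first demand:
  B8 = MAX(0, 1) = 1
  F6 = MIN(1, -1) = -1
  H8 = -(-1) = 1
  F4 = MIN(1, 1) = 1

Second demand — change propagation:
  B8: re-runs because D11 1->4; new result 4.
  F6: re-runs because B8 1->4; new result -1 (unchanged).
  H8: re-examined; everything it read last time is the same (F6 unchanged) — cache 1 kept, no run.
  F4: re-runs because B8 1->4; new result 1 (unchanged).

The important point: at H8 every value read last time is unchanged, so the dirty flag clears without a run.

F4 now evaluates to 1.
Run set: B8, F4, F6 (3 run).
Changed values: B8, D11.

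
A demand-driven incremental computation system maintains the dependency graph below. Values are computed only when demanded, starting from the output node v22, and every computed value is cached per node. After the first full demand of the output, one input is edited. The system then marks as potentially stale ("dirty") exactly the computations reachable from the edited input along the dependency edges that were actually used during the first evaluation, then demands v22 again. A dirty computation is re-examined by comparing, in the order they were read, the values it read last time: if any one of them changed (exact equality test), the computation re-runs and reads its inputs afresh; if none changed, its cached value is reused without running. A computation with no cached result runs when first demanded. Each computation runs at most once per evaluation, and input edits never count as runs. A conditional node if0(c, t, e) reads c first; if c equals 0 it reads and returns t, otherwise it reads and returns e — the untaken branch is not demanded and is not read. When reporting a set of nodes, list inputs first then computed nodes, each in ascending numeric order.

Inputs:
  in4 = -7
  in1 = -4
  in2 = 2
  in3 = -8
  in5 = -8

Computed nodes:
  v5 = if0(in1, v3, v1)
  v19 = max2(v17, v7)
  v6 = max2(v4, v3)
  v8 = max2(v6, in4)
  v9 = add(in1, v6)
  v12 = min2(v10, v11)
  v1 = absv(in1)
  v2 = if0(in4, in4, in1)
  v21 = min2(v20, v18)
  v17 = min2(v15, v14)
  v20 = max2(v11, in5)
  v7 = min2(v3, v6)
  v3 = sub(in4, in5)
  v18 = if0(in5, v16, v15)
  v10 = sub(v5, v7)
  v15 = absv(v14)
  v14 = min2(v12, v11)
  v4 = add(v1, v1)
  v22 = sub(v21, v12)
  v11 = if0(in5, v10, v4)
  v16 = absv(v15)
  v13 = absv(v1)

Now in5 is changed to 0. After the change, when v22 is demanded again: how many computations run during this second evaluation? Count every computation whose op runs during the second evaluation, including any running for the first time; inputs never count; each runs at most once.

First evaluation (everything demanded from the output):
  v1 = absv(-4) = 4
  v3 = sub(-7, -8) = 1
  v4 = add(4, 4) = 8
  v5 = if0(in1=-4 -> else branch v1) = 4
  v6 = max2(8, 1) = 8
  v7 = min2(1, 8) = 1
  v10 = sub(4, 1) = 3
  v11 = if0(in5=-8 -> else branch v4) = 8
  v12 = min2(3, 8) = 3
  v14 = min2(3, 8) = 3
  v15 = absv(3) = 3
  v18 = if0(in5=-8 -> else branch v15) = 3
  v20 = max2(8, -8) = 8
  v21 = min2(8, 3) = 3
  v22 = sub(3, 3) = 0

Propagation after the edit:
  v3: runs — in5 -8->0; result -7.
  v6: runs — v3 1->-7; result 8 (same value as before).
  v7: runs — v3 1->-7; result -7.
  v10: runs — v7 1->-7; result 11.
  v11: runs — in5 -8->0; result 11.
  v12: runs — v10 3->11; v11 8->11; result 11.
  v14: runs — v12 3->11; v11 8->11; result 11.
  v15: runs — v14 3->11; result 11.
  v16: demanded for the first time — runs, produces 11.
  v18: runs — in5 -8->0; v15 3->11; result 11.
  v20: runs — v11 8->11; in5 -8->0; result 11.
  v21: runs — v20 8->11; v18 3->11; result 11.
  v22: runs — v21 3->11; v12 3->11; result 0 (same value as before).

Key observation: a condition flipped, so demand reaches new nodes — v16 runs for the first time.

Computations that run: v3, v6, v7, v10, v11, v12, v14, v15, v16, v18, v20, v21, v22 — 13 in total.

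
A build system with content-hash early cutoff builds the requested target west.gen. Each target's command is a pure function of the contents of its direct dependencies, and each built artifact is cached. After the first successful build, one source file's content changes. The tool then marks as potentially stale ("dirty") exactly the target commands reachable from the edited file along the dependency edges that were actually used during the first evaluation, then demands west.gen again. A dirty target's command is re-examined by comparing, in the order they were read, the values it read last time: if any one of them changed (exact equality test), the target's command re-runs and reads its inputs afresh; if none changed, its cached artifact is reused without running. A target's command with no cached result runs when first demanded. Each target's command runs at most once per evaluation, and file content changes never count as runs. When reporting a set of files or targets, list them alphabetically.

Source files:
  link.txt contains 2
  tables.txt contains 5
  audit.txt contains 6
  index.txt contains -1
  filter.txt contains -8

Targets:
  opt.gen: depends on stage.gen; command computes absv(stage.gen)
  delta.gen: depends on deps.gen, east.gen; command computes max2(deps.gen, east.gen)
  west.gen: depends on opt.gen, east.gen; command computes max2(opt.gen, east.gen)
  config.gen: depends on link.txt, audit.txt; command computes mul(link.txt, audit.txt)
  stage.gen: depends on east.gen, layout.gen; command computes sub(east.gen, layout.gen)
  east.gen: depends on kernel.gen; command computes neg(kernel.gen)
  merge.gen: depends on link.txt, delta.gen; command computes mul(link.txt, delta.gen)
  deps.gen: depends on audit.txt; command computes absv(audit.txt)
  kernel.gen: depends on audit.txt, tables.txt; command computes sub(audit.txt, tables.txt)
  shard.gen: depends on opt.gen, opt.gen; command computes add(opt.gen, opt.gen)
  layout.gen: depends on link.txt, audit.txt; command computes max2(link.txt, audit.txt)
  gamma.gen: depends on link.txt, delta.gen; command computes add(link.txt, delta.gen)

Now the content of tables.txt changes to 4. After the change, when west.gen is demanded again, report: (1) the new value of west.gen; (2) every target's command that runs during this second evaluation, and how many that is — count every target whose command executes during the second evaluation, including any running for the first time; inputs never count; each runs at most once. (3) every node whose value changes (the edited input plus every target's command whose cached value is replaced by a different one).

New value of west.gen: 8.
Target commands that run: east.gen, kernel.gen, opt.gen, stage.gen, west.gen — 5 in total.
Values that change: east.gen, kernel.gen, opt.gen, stage.gen, tables.txt, west.gen.

First evaluation (everything demanded from the output):
  kernel.gen = sub(6, 5) = 1
  east.gen = neg(1) = -1
  layout.gen = max2(2, 6) = 6
  stage.gen = sub(-1, 6) = -7
  opt.gen = absv(-7) = 7
  west.gen = max2(7, -1) = 7

Propagation after the edit:
  kernel.gen: runs — tables.txt 5->4; result 2.
  east.gen: runs — kernel.gen 1->2; result -2.
  stage.gen: runs — east.gen -1->-2; result -8.
  opt.gen: runs — stage.gen -7->-8; result 8.
  west.gen: runs — opt.gen 7->8; east.gen -1->-2; result 8.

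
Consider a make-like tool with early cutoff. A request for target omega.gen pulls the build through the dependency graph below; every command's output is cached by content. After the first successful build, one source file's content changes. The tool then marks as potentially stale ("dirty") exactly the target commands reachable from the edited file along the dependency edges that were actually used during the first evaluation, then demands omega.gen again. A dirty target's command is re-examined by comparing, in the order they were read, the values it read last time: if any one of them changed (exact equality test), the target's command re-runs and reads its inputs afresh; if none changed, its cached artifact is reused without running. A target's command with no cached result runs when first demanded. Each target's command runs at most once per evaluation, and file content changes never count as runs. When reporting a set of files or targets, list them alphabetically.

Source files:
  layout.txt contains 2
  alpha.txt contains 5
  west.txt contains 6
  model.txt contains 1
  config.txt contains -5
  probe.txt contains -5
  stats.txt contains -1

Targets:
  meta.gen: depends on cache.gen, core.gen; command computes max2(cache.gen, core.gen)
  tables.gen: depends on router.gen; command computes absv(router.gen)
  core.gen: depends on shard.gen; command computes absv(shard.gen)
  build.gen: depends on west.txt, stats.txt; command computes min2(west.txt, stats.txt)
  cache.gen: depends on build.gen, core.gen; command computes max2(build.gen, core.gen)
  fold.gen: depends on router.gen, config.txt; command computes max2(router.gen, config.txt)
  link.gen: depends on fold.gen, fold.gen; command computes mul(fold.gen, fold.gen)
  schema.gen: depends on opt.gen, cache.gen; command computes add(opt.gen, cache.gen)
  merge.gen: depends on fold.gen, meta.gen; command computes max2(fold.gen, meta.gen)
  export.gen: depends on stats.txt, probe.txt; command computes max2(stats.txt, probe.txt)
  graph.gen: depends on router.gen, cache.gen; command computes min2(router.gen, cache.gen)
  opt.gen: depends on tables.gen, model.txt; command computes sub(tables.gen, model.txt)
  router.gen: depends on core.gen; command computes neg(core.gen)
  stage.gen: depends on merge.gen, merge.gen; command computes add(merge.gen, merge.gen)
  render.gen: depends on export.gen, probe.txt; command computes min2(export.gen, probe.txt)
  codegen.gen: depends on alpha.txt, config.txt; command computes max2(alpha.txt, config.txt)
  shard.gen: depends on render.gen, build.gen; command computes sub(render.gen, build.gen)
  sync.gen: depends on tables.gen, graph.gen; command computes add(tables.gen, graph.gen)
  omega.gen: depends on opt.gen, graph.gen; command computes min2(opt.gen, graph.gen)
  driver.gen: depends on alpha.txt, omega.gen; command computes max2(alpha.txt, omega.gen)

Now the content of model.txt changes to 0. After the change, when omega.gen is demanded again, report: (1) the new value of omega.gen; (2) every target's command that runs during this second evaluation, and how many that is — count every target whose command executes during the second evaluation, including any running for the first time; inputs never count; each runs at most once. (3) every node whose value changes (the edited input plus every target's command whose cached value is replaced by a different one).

Demanding omega.gen again yields -4.
2 target commands run: omega.gen, opt.gen.
The nodes whose values change: model.txt, opt.gen.

First demand of the output computes:
  build.gen = min2(6, -1) = -1
  export.gen = max2(-1, -5) = -1
  render.gen = min2(-1, -5) = -5
  shard.gen = sub(-5, -1) = -4
  core.gen = absv(-4) = 4
  cache.gen = max2(-1, 4) = 4
  router.gen = neg(4) = -4
  graph.gen = min2(-4, 4) = -4
  tables.gen = absv(-4) = 4
  opt.gen = sub(4, 1) = 3
  omega.gen = min2(3, -4) = -4

After the edit, cleaning proceeds:
  opt.gen: a read changed (model.txt 1->0) — executes, giving 4.
  omega.gen: a read changed (opt.gen 3->4) — executes, giving -4 — identical to its old value.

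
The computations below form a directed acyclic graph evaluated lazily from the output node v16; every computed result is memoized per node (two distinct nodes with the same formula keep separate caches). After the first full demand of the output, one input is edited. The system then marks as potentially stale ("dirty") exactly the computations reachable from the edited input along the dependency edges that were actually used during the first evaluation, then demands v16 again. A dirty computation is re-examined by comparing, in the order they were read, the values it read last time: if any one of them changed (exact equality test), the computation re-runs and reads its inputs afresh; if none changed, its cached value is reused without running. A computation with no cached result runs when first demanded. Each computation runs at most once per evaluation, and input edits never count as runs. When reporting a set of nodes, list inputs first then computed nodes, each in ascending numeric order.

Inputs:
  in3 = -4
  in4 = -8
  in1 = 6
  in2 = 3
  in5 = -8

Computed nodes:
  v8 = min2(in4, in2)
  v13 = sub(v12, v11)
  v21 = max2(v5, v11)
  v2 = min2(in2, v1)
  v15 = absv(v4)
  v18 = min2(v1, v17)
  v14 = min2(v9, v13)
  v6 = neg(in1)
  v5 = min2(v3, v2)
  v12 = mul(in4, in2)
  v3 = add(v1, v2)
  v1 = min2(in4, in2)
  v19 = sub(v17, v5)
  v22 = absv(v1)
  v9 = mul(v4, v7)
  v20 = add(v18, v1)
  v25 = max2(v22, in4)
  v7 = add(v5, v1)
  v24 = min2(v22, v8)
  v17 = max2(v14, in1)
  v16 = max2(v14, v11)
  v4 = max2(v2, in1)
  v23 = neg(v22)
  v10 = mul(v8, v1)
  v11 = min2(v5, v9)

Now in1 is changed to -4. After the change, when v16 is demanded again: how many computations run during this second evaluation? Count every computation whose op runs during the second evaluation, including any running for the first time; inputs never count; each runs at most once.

6 computations run: v4, v9, v11, v13, v14, v16.

First demand of the output computes:
  v1 = min2(-8, 3) = -8
  v2 = min2(3, -8) = -8
  v3 = add(-8, -8) = -16
  v4 = max2(-8, 6) = 6
  v5 = min2(-16, -8) = -16
  v7 = add(-16, -8) = -24
  v9 = mul(6, -24) = -144
  v11 = min2(-16, -144) = -144
  v12 = mul(-8, 3) = -24
  v13 = sub(-24, -144) = 120
  v14 = min2(-144, 120) = -144
  v16 = max2(-144, -144) = -144

After the edit, cleaning proceeds:
  v4: a read changed (in1 6->-4) — executes, giving -4.
  v9: a read changed (v4 6->-4) — executes, giving 96.
  v11: a read changed (v9 -144->96) — executes, giving -16.
  v13: a read changed (v11 -144->-16) — executes, giving -8.
  v14: a read changed (v9 -144->96; v13 120->-8) — executes, giving -8.
  v16: a read changed (v14 -144->-8; v11 -144->-16) — executes, giving -8.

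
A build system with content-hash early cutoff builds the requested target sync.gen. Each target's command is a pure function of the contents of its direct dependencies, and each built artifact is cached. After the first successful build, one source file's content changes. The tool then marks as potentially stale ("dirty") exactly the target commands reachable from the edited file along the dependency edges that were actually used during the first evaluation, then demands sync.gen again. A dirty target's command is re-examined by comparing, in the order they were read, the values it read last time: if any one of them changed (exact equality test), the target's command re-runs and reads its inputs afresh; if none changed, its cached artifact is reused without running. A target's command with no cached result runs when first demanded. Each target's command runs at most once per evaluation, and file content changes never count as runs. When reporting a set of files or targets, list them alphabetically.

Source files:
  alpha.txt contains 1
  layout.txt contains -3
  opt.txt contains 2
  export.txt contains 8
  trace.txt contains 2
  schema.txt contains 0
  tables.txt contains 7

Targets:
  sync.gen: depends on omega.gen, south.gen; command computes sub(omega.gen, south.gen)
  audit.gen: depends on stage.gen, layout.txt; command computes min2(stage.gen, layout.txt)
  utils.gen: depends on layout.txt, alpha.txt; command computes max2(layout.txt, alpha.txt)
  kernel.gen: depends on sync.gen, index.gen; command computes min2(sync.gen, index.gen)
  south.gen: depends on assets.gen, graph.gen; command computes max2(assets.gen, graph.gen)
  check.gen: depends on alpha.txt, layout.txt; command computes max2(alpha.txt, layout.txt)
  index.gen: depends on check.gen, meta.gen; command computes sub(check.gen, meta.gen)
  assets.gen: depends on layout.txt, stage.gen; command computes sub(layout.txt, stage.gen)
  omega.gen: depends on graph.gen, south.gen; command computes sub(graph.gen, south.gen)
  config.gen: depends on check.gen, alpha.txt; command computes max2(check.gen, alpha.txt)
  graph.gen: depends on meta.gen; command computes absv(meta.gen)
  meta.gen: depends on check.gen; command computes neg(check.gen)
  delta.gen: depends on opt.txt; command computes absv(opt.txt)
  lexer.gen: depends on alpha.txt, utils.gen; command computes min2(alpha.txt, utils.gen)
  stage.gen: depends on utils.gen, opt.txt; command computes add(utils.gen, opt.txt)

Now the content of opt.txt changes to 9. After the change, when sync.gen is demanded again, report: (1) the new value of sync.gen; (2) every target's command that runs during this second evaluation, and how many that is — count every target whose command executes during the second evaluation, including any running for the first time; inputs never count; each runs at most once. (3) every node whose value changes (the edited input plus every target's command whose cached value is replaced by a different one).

New value of sync.gen: -1.
Target commands that run: assets.gen, south.gen, stage.gen — 3 in total.
Values that change: assets.gen, opt.txt, stage.gen.
Key observation: the change is absorbed at south.gen — it re-runs but produces the same value, and the output's value is unchanged.

First evaluation (everything demanded from the output):
  check.gen = max2(1, -3) = 1
  meta.gen = neg(1) = -1
  graph.gen = absv(-1) = 1
  utils.gen = max2(-3, 1) = 1
  stage.gen = add(1, 2) = 3
  assets.gen = sub(-3, 3) = -6
  south.gen = max2(-6, 1) = 1
  omega.gen = sub(1, 1) = 0
  sync.gen = sub(0, 1) = -1

Propagation after the edit:
  stage.gen: runs — opt.txt 2->9; result 10.
  assets.gen: runs — stage.gen 3->10; result -13.
  south.gen: runs — assets.gen -6->-13; result 1 (same value as before).
  omega.gen: checked — values it read are unchanged (graph.gen unchanged, south.gen unchanged); reused cached 0 without running.
  sync.gen: checked — values it read are unchanged (omega.gen unchanged, south.gen unchanged); reused cached -1 without running.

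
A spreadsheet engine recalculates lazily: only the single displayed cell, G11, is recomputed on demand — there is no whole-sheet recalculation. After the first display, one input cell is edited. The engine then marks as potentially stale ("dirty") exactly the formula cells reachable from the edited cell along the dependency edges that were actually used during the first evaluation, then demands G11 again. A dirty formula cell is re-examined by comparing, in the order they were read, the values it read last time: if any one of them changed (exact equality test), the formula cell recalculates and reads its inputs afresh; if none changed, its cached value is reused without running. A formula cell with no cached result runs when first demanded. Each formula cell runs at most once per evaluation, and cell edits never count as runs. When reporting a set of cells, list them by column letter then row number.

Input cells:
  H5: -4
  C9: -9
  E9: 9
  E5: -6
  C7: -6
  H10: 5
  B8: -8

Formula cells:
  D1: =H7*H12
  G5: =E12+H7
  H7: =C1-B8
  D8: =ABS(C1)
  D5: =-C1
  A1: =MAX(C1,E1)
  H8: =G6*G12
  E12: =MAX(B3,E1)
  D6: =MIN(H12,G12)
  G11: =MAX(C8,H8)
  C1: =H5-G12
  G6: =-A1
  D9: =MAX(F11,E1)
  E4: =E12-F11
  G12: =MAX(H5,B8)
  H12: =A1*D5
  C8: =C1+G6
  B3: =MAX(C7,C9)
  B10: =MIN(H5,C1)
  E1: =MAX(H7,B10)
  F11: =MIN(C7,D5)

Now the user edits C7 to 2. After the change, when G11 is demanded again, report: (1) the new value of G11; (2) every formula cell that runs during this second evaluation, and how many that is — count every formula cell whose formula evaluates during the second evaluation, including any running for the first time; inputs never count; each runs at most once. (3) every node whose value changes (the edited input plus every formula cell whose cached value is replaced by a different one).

New value of G11: 32.
Formula cells that run: none — 0 in total.
Values that change: C7.
Key observation: C7 is never demanded by the output, so the edit triggers no recomputation at all.

First evaluation (everything demanded from the output):
  G12 = MAX(-4, -8) = -4
  C1 = -4 - -4 = 0
  B10 = MIN(-4, 0) = -4
  H7 = 0 - -8 = 8
  E1 = MAX(8, -4) = 8
  A1 = MAX(0, 8) = 8
  G6 = -(8) = -8
  C8 = 0 + -8 = -8
  H8 = -8 * -4 = 32
  G11 = MAX(-8, 32) = 32

Propagation after the edit:
  C7 feeds no computation that the output demands — nothing is marked dirty and nothing runs.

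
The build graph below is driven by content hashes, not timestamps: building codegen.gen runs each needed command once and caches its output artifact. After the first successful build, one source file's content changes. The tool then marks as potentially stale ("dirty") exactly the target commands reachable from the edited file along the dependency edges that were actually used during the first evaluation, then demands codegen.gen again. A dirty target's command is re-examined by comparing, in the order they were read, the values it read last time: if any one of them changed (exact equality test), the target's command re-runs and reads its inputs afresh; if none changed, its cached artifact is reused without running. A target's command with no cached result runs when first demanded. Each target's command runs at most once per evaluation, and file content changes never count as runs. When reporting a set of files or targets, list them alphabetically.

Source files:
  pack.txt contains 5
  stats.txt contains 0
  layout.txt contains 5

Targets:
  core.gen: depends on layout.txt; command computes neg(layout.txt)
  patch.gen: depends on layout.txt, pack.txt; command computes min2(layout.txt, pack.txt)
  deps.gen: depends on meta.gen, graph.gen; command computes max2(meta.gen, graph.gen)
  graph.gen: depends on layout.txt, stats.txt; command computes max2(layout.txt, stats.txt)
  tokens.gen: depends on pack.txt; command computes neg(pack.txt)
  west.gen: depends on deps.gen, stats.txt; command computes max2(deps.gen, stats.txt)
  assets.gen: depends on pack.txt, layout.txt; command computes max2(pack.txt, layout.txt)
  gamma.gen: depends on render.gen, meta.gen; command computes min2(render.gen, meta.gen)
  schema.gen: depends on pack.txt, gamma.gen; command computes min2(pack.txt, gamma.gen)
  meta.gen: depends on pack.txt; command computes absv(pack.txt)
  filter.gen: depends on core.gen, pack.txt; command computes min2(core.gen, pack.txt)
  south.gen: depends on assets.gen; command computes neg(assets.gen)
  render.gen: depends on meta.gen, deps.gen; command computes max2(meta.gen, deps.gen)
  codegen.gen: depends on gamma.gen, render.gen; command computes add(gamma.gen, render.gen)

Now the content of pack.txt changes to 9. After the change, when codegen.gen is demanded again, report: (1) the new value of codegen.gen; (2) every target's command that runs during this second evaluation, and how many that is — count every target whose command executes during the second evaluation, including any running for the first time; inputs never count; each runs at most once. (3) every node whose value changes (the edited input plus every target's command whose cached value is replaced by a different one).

codegen.gen now evaluates to 18.
Run set: codegen.gen, deps.gen, gamma.gen, meta.gen, render.gen (5 run).
Changed values: codegen.gen, deps.gen, gamma.gen, meta.gen, pack.txt, render.gen.

Initial pass — values computed on the first demand:
  graph.gen = max2(5, 0) = 5
  meta.gen = absv(5) = 5
  deps.gen = max2(5, 5) = 5
  render.gen = max2(5, 5) = 5
  gamma.gen = min2(5, 5) = 5
  codegen.gen = add(5, 5) = 10

Second demand — change propagation:
  meta.gen: re-runs because pack.txt 5->9; new result 9.
  deps.gen: re-runs because meta.gen 5->9; new result 9.
  render.gen: re-runs because meta.gen 5->9; deps.gen 5->9; new result 9.
  gamma.gen: re-runs because render.gen 5->9; meta.gen 5->9; new result 9.
  codegen.gen: re-runs because gamma.gen 5->9; render.gen 5->9; new result 18.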